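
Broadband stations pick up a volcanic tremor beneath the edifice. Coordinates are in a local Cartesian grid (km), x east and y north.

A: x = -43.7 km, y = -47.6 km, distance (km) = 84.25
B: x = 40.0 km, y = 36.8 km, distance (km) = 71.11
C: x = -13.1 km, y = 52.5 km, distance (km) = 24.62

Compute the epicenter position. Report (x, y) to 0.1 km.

(-31.1, 35.7)

Circle about each station: (x + 43.7)² + (y + 47.6)² = 84.25²; (x − 40.0)² + (y − 36.8)² = 71.11²; (x + 13.1)² + (y − 52.5)² = 24.62².
Subtracting pairs of circle equations eliminates x²+y² and gives linear equations (the radical axes):
167.4 x + 168.8 y = 820.22
61.2 x + 200.2 y = 5244.33
Solving the 2×2 system: x ≈ -31.1, y ≈ 35.7 km.
Check against A (with the unrounded x, y): √((x + 43.7)²+(y + 47.6)²) = 84.25 ≈ 84.25 km. ✓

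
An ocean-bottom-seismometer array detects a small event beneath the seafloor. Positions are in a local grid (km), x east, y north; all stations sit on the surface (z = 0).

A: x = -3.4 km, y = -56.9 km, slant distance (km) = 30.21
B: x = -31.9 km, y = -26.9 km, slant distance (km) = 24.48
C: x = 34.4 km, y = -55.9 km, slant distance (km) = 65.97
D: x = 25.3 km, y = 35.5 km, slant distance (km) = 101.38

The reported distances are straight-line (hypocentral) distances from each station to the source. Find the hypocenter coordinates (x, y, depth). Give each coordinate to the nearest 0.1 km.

x ≈ -30.2 km, y ≈ -48.6 km, depth ≈ 11.2 km

Each station gives a sphere (x−x_i)² + (y−y_i)² + z² = d_i² (stations at z=0).
Subtracting the A sphere from B and C: z² cancels, leaving linear equations in x and y:
-57.0 x + 60.0 y = -1194.58
75.6 x + 2.0 y = -2380.40
Solving: x ≈ -30.201, y ≈ -48.601 km (keep extra digits for the depth step; rounded: -30.2, -48.6).
Then from the A sphere: z² = 30.21² − (x + 3.4)² − (y + 56.9)² with x = -30.201, y = -48.601, so z ≈ 11.202 ≈ 11.2 km.
Check against D (with the unrounded solution): distance 101.38 ≈ 101.38 km. ✓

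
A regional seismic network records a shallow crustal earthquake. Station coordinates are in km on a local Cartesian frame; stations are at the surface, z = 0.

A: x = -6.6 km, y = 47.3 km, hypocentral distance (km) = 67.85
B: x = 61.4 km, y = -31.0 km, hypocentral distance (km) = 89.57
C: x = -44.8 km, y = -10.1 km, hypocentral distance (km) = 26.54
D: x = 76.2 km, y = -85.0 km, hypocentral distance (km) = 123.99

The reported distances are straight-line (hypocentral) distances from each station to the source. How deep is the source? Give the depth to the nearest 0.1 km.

z ≈ 17.0 km

Each station gives a sphere (x−x_i)² + (y−y_i)² + z² = d_i² (stations at z=0).
Subtracting the A sphere from B and C: z² cancels, leaving linear equations in x and y:
136.0 x − 156.6 y = -969.05
-76.4 x − 114.8 y = 3727.45
Solving: x ≈ -25.201, y ≈ -15.698 km (keep extra digits for the depth step; rounded: -25.2, -15.7).
Then from the A sphere: z² = 67.85² − (x + 6.6)² − (y − 47.3)² with x = -25.201, y = -15.698, so z ≈ 16.996 ≈ 17.0 km.
Check against D (with the unrounded solution): distance 123.99 ≈ 123.99 km. ✓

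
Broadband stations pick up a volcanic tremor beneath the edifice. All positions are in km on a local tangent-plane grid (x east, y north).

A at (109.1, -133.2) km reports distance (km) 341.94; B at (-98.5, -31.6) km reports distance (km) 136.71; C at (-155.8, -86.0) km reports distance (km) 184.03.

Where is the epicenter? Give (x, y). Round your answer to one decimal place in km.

x ≈ -143.2 km, y ≈ 97.6 km

Circle about each station: (x − 109.1)² + (y + 133.2)² = 341.94²; (x + 98.5)² + (y + 31.6)² = 136.71²; (x + 155.8)² + (y + 86.0)² = 184.03².
Subtracting pairs of circle equations eliminates x²+y² and gives linear equations (the radical axes):
-415.2 x + 203.2 y = 79289.10
-529.8 x + 94.4 y = 85080.51
Solving the 2×2 system: x ≈ -143.2, y ≈ 97.6 km.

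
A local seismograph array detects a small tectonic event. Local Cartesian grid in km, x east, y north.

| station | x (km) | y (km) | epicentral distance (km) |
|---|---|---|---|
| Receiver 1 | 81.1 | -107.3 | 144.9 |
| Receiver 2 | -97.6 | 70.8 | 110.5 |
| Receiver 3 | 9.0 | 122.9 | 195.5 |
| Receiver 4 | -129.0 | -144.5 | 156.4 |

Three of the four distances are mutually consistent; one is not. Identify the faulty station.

Receiver 3

Solve using three stations at a time. Using Receiver 1, Receiver 2, Receiver 4 (subtract circle equations pairwise → linear system) gives (x, y) ≈ (-34.5, -19.9).
Distances from that point to each station vs reported:
  Receiver 1: calculated 144.9 vs reported 144.9 → residual 0.0 km
  Receiver 2: calculated 110.5 vs reported 110.5 → residual 0.0 km
  Receiver 3: calculated 149.3 vs reported 195.5 → residual 46.2 km
  Receiver 4: calculated 156.4 vs reported 156.4 → residual 0.0 km
Receiver 1, Receiver 2, Receiver 4 are mutually consistent (residuals ≈ 0); Receiver 3 is off by 46.2 km.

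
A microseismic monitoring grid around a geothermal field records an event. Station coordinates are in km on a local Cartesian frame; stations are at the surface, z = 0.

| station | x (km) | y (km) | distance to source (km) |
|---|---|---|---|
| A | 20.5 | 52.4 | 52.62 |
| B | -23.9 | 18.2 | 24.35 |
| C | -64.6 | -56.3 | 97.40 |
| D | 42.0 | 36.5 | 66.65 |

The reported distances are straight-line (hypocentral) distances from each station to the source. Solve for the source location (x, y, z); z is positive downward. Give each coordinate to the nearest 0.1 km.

Each station gives a sphere (x−x_i)² + (y−y_i)² + z² = d_i² (stations at z=0).
Subtracting the A sphere from B and C: z² cancels, leaving linear equations in x and y:
-88.8 x − 68.4 y = -87.62
-170.2 x − 217.4 y = -2541.06
Solving: x ≈ -20.195, y ≈ 27.499 km (keep extra digits for the depth step; rounded: -20.2, 27.5).
Then from the A sphere: z² = 52.62² − (x − 20.5)² − (y − 52.4)² with x = -20.195, y = 27.499, so z ≈ 22.197 ≈ 22.2 km.

(-20.2, 27.5, 22.2)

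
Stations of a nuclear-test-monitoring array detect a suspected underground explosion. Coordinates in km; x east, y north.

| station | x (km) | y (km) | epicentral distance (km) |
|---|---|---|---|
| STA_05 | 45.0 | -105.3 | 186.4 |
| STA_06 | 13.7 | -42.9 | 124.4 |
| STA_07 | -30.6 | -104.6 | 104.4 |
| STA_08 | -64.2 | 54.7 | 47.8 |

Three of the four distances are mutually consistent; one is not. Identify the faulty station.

STA_07

Solve using three stations at a time. Using STA_05, STA_06, STA_08 (subtract circle equations pairwise → linear system) gives (x, y) ≈ (-94.6, 18.1).
Distances from that point to each station vs reported:
  STA_05: calculated 186.3 vs reported 186.4 → residual 0.1 km
  STA_06: calculated 124.3 vs reported 124.4 → residual 0.1 km
  STA_07: calculated 138.4 vs reported 104.4 → residual 34.0 km
  STA_08: calculated 47.5 vs reported 47.8 → residual 0.3 km
STA_05, STA_06, STA_08 are mutually consistent (residuals ≈ 0); STA_07 is off by 34.0 km.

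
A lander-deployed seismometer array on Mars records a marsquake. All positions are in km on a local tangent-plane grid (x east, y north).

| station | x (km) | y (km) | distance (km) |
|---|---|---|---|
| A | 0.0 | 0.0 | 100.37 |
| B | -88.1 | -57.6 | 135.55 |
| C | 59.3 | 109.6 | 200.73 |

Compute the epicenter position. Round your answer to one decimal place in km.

Circle about each station: x² + y² = 100.37²; (x + 88.1)² + (y + 57.6)² = 135.55²; (x − 59.3)² + (y − 109.6)² = 200.73².
Subtracting the A equation from the B and C equations removes the quadratic terms:
-176.2 x − 115.2 y = 2779.70
118.6 x + 219.2 y = -14689.75
Solving the 2×2 system: x ≈ 43.4, y ≈ -90.5 km.

x ≈ 43.4 km, y ≈ -90.5 km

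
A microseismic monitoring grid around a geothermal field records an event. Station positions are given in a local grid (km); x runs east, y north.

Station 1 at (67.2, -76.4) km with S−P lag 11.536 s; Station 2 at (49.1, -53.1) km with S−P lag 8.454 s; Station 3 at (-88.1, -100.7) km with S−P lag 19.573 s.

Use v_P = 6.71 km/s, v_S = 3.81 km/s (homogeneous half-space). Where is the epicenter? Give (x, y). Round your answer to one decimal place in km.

(35.1, 20.1)

Distance from S−P lag: d = Δt · v_P v_S / (v_P − v_S) = Δt · (6.71·3.81)/(6.71−3.81) ≈ 8.8156·Δt.
So d_Station 1 = 101.70, d_Station 2 = 74.53, d_Station 3 = 172.55 km.
Circle about each station: (x − 67.2)² + (y + 76.4)² = 101.70²; (x − 49.1)² + (y + 53.1)² = 74.53²; (x + 88.1)² + (y + 100.7)² = 172.55².
Subtracting pairs of circle equations eliminates x²+y² and gives linear equations (the radical axes):
-36.2 x + 46.6 y = -334.21
-310.6 x − 48.6 y = -11881.31
Solving the 2×2 system: x ≈ 35.1, y ≈ 20.1 km.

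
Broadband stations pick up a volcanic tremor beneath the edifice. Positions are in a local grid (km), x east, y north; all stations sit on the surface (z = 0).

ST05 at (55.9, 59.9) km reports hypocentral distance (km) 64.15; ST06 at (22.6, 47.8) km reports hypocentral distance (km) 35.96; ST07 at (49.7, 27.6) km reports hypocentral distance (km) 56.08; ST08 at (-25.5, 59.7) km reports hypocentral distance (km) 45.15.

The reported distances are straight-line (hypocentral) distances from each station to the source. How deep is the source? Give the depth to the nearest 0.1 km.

28.3 km

Each station gives a sphere (x−x_i)² + (y−y_i)² + z² = d_i² (stations at z=0).
Subtracting the ST05 sphere from ST06 and ST07: z² cancels, leaving linear equations in x and y:
-66.6 x − 24.2 y = -1095.12
-12.4 x − 64.6 y = -2510.71
Solving: x ≈ 2.495, y ≈ 38.387 km (keep extra digits for the depth step; rounded: 2.5, 38.4).
Then from the ST05 sphere: z² = 64.15² − (x − 55.9)² − (y − 59.9)² with x = 2.495, y = 38.387, so z ≈ 28.290 ≈ 28.3 km.
Check against ST08 (with the unrounded solution): distance 45.15 ≈ 45.15 km. ✓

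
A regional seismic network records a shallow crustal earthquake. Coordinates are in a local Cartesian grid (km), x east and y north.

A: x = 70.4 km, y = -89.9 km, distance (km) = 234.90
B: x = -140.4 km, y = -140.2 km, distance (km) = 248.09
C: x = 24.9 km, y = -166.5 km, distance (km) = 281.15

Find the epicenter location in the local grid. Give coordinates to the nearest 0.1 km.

-70.7 km east, 97.9 km north

Circle about each station: (x − 70.4)² + (y + 89.9)² = 234.90²; (x + 140.4)² + (y + 140.2)² = 248.09²; (x − 24.9)² + (y + 166.5)² = 281.15².
Subtracting the A equation from the B and C equations removes the quadratic terms:
-421.6 x − 100.6 y = 19959.39
-91.0 x − 153.2 y = -8563.22
Solving the 2×2 system: x ≈ -70.7, y ≈ 97.9 km.
Check against A (with the unrounded x, y): √((x − 70.4)²+(y + 89.9)²) = 234.89 ≈ 234.90 km. ✓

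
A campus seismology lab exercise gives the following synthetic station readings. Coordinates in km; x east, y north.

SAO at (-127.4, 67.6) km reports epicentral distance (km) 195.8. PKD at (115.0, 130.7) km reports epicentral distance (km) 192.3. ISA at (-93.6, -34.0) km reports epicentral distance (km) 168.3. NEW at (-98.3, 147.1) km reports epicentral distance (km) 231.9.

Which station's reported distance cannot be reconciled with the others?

Solve using three stations at a time. Using SAO, PKD, NEW (subtract circle equations pairwise → linear system) gives (x, y) ≈ (33.7, -43.4).
Distances from that point to each station vs reported:
  SAO: calculated 195.6 vs reported 195.8 → residual 0.2 km
  PKD: calculated 192.1 vs reported 192.3 → residual 0.2 km
  ISA: calculated 127.7 vs reported 168.3 → residual 40.6 km
  NEW: calculated 231.8 vs reported 231.9 → residual 0.1 km
SAO, PKD, NEW are mutually consistent (residuals ≈ 0); ISA is off by 40.6 km.

ISA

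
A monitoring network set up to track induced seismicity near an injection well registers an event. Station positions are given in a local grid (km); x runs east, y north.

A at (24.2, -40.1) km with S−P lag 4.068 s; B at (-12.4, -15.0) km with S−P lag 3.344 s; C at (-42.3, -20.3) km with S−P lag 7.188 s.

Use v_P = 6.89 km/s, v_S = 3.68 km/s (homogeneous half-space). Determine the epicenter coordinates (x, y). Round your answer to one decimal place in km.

(13.5, -9.8)

Distance from S−P lag: d = Δt · v_P v_S / (v_P − v_S) = Δt · (6.89·3.68)/(6.89−3.68) ≈ 7.8988·Δt.
So d_A = 32.13, d_B = 26.41, d_C = 56.78 km.
Circle about each station: (x − 24.2)² + (y + 40.1)² = 32.13²; (x + 12.4)² + (y + 15.0)² = 26.41²; (x + 42.3)² + (y + 20.3)² = 56.78².
Subtracting the A equation from the B and C equations removes the quadratic terms:
-73.2 x + 50.2 y = -1480.04
-133.0 x + 39.6 y = -2183.90
Solving the 2×2 system: x ≈ 13.5, y ≈ -9.8 km.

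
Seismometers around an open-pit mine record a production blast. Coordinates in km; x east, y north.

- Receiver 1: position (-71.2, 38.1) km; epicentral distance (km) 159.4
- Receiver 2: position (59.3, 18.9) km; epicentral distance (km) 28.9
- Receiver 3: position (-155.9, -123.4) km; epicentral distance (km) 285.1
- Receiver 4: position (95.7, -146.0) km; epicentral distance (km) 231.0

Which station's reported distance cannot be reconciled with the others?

Receiver 4

Solve using three stations at a time. Using Receiver 1, Receiver 2, Receiver 3 (subtract circle equations pairwise → linear system) gives (x, y) ≈ (87.7, 24.8).
Distances from that point to each station vs reported:
  Receiver 1: calculated 159.4 vs reported 159.4 → residual 0.0 km
  Receiver 2: calculated 29.0 vs reported 28.9 → residual 0.1 km
  Receiver 3: calculated 285.1 vs reported 285.1 → residual 0.0 km
  Receiver 4: calculated 171.0 vs reported 231.0 → residual 60.0 km
Receiver 1, Receiver 2, Receiver 3 are mutually consistent (residuals ≈ 0); Receiver 4 is off by 60.0 km.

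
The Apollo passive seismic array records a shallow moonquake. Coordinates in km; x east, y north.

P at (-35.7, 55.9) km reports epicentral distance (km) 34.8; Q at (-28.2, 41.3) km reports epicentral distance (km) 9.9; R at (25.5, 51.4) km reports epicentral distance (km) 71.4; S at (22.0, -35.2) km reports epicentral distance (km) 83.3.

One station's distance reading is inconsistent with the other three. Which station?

Q

Solve using three stations at a time. Using P, R, S (subtract circle equations pairwise → linear system) gives (x, y) ≈ (-39.2, 21.3).
Distances from that point to each station vs reported:
  P: calculated 34.8 vs reported 34.8 → residual 0.0 km
  Q: calculated 22.9 vs reported 9.9 → residual 13.0 km
  R: calculated 71.4 vs reported 71.4 → residual 0.0 km
  S: calculated 83.3 vs reported 83.3 → residual 0.0 km
P, R, S are mutually consistent (residuals ≈ 0); Q is off by 13.0 km.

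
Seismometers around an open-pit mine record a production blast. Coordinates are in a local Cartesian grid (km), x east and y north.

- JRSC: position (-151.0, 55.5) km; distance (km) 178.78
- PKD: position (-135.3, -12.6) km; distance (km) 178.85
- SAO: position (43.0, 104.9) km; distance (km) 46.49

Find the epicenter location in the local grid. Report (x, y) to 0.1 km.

Circle about each station: (x + 151.0)² + (y − 55.5)² = 178.78²; (x + 135.3)² + (y + 12.6)² = 178.85²; (x − 43.0)² + (y − 104.9)² = 46.49².
Subtracting the JRSC equation from the PKD and SAO equations removes the quadratic terms:
31.4 x − 136.2 y = -7441.43
388.0 x + 98.8 y = 16772.73
Solving the 2×2 system: x ≈ 27.7, y ≈ 61.0 km.

(27.7, 61.0)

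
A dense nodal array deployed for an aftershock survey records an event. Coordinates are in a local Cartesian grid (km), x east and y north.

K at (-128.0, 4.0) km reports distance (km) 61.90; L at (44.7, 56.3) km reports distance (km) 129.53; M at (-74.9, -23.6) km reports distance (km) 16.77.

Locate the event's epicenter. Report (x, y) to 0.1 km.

Circle about each station: (x + 128.0)² + (y − 4.0)² = 61.90²; (x − 44.7)² + (y − 56.3)² = 129.53²; (x + 74.9)² + (y + 23.6)² = 16.77².
Subtracting pairs of circle equations eliminates x²+y² and gives linear equations (the radical axes):
345.4 x + 104.6 y = -24178.63
106.2 x − 55.2 y = -6682.65
Solving the 2×2 system: x ≈ -67.4, y ≈ -8.6 km.

x ≈ -67.4 km, y ≈ -8.6 km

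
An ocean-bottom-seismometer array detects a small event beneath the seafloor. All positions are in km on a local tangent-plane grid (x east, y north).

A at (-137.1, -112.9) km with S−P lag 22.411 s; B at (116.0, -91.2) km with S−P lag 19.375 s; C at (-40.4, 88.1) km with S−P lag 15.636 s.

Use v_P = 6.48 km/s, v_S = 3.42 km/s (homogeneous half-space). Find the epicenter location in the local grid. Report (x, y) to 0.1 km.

Distance from S−P lag: d = Δt · v_P v_S / (v_P − v_S) = Δt · (6.48·3.42)/(6.48−3.42) ≈ 7.2424·Δt.
So d_A = 162.31, d_B = 140.32, d_C = 113.24 km.
Circle about each station: (x + 137.1)² + (y + 112.9)² = 162.31²; (x − 116.0)² + (y + 91.2)² = 140.32²; (x + 40.4)² + (y − 88.1)² = 113.24².
Subtracting the A equation from the B and C equations removes the quadratic terms:
506.2 x + 43.4 y = -3114.55
193.4 x + 402.0 y = -8627.81
Solving the 2×2 system: x ≈ -4.5, y ≈ -19.3 km.
Check against A (with the unrounded x, y): √((x + 137.1)²+(y + 112.9)²) = 162.31 ≈ 162.31 km. ✓

x ≈ -4.5 km, y ≈ -19.3 km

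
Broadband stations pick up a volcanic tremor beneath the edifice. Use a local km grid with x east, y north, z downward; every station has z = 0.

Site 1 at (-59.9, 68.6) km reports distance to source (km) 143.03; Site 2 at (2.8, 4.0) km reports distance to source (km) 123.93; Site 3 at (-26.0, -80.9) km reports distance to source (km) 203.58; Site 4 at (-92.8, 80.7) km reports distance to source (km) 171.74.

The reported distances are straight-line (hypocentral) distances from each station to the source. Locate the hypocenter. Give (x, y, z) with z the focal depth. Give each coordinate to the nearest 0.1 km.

x ≈ 66.2 km, y ≈ 88.8 km, depth ≈ 64.4 km

Each station gives a sphere (x−x_i)² + (y−y_i)² + z² = d_i² (stations at z=0).
Subtracting the Site 1 sphere from Site 2 and Site 3: z² cancels, leaving linear equations in x and y:
125.4 x − 129.2 y = -3171.19
67.8 x − 299.0 y = -22060.40
Solving: x ≈ 66.192, y ≈ 88.790 km (keep extra digits for the depth step; rounded: 66.2, 88.8).
Then from the Site 1 sphere: z² = 143.03² − (x + 59.9)² − (y − 68.6)² with x = 66.192, y = 88.790, so z ≈ 64.426 ≈ 64.4 km.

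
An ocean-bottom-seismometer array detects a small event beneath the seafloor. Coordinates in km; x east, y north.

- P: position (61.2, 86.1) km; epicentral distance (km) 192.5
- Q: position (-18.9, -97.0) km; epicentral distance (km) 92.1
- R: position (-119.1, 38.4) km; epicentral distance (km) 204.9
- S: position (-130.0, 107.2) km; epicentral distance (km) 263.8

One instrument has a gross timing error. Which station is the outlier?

Solve using three stations at a time. Using P, R, S (subtract circle equations pairwise → linear system) gives (x, y) ≈ (28.6, -103.6).
Distances from that point to each station vs reported:
  P: calculated 192.5 vs reported 192.5 → residual 0.0 km
  Q: calculated 47.9 vs reported 92.1 → residual 44.2 km
  R: calculated 204.9 vs reported 204.9 → residual 0.0 km
  S: calculated 263.8 vs reported 263.8 → residual 0.0 km
P, R, S are mutually consistent (residuals ≈ 0); Q is off by 44.2 km.

Q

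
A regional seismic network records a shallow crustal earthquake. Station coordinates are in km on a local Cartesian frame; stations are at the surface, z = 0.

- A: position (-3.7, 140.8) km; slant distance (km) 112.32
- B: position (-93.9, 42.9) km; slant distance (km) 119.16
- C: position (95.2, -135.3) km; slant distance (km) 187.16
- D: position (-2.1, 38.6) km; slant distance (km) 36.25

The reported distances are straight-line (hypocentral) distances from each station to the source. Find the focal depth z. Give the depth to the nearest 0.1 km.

Each station gives a sphere (x−x_i)² + (y−y_i)² + z² = d_i² (stations at z=0).
Subtracting the A sphere from B and C: z² cancels, leaving linear equations in x and y:
-180.4 x − 195.8 y = -10764.03
197.8 x − 552.2 y = -14882.28
Solving: x ≈ 21.901, y ≈ 34.796 km (keep extra digits for the depth step; rounded: 21.9, 34.8).
Then from the A sphere: z² = 112.32² − (x + 3.7)² − (y − 140.8)² with x = 21.901, y = 34.796, so z ≈ 26.898 ≈ 26.9 km.

z ≈ 26.9 km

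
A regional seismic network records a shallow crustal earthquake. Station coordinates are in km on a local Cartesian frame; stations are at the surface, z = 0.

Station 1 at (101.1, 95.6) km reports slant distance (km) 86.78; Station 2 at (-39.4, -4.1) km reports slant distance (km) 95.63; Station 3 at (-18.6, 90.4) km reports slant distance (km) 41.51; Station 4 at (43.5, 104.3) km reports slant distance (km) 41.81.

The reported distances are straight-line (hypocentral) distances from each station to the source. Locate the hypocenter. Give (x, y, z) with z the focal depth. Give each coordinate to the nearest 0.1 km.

Each station gives a sphere (x−x_i)² + (y−y_i)² + z² = d_i² (stations at z=0).
Subtracting the Station 1 sphere from Station 2 and Station 3: z² cancels, leaving linear equations in x and y:
-281.0 x − 199.4 y = -19405.73
-239.4 x − 10.4 y = -5034.76
Solving: x ≈ 17.899, y ≈ 72.097 km (keep extra digits for the depth step; rounded: 17.9, 72.1).
Then from the Station 1 sphere: z² = 86.78² − (x − 101.1)² − (y − 95.6)² with x = 17.899, y = 72.097, so z ≈ 7.481 ≈ 7.5 km.

(17.9, 72.1, 7.5)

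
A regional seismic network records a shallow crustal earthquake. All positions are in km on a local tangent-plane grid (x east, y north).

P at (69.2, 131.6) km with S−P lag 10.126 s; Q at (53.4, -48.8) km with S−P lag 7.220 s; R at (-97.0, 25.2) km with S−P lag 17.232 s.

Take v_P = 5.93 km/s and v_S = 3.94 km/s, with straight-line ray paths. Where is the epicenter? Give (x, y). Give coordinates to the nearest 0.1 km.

x ≈ 105.2 km, y ≈ 18.3 km

Distance from S−P lag: d = Δt · v_P v_S / (v_P − v_S) = Δt · (5.93·3.94)/(5.93−3.94) ≈ 11.7408·Δt.
So d_P = 118.89, d_Q = 84.77, d_R = 202.32 km.
Circle about each station: (x − 69.2)² + (y − 131.6)² = 118.89²; (x − 53.4)² + (y + 48.8)² = 84.77²; (x + 97.0)² + (y − 25.2)² = 202.32².
Subtracting pairs of circle equations eliminates x²+y² and gives linear equations (the radical axes):
-31.6 x − 360.8 y = -9925.32
-332.4 x − 212.8 y = -38861.71
Solving the 2×2 system: x ≈ 105.2, y ≈ 18.3 km.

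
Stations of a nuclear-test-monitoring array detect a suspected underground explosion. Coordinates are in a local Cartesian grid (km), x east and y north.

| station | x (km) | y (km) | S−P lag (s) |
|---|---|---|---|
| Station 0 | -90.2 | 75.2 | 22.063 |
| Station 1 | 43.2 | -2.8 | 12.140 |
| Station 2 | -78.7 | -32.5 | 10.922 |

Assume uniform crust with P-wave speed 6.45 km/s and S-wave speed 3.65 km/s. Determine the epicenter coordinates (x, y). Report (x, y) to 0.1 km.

Distance from S−P lag: d = Δt · v_P v_S / (v_P − v_S) = Δt · (6.45·3.65)/(6.45−3.65) ≈ 8.4080·Δt.
So d_Station 0 = 185.51, d_Station 1 = 102.07, d_Station 2 = 91.83 km.
Circle about each station: (x + 90.2)² + (y − 75.2)² = 185.51²; (x − 43.2)² + (y + 2.8)² = 102.07²; (x + 78.7)² + (y + 32.5)² = 91.83².
Subtracting pairs of circle equations eliminates x²+y² and gives linear equations (the radical axes):
266.8 x − 156.0 y = 12078.68
23.0 x − 215.4 y = 19440.07
Solving the 2×2 system: x ≈ -8.0, y ≈ -91.1 km.

x ≈ -8.0 km, y ≈ -91.1 km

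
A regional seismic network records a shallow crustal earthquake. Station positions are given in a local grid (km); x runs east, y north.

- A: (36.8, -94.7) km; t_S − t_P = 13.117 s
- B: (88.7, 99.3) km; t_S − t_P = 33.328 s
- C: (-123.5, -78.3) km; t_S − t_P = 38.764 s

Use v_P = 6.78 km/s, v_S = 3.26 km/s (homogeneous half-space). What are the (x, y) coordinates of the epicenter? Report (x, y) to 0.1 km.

Distance from S−P lag: d = Δt · v_P v_S / (v_P − v_S) = Δt · (6.78·3.26)/(6.78−3.26) ≈ 6.2792·Δt.
So d_A = 82.36, d_B = 209.27, d_C = 243.41 km.
Circle about each station: (x − 36.8)² + (y + 94.7)² = 82.36²; (x − 88.7)² + (y − 99.3)² = 209.27²; (x + 123.5)² + (y + 78.3)² = 243.41².
Subtracting the A equation from the B and C equations removes the quadratic terms:
103.8 x + 388.0 y = -29604.91
-320.6 x + 32.8 y = -41404.45
Solving the 2×2 system: x ≈ 118.1, y ≈ -107.9 km.
Check against A (with the unrounded x, y): √((x − 36.8)²+(y + 94.7)²) = 82.37 ≈ 82.36 km. ✓

x ≈ 118.1 km, y ≈ -107.9 km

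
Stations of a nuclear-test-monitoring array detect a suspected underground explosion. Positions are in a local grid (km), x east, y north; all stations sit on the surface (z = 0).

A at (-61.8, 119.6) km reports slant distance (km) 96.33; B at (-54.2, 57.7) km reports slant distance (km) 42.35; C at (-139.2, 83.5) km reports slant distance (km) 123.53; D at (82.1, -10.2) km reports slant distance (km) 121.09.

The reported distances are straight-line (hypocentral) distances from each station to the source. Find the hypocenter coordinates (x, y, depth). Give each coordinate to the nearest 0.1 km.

(-29.3, 31.7, 22.3)

Each station gives a sphere (x−x_i)² + (y−y_i)² + z² = d_i² (stations at z=0).
Subtracting the A sphere from B and C: z² cancels, leaving linear equations in x and y:
15.2 x − 123.8 y = -4370.52
-154.8 x − 72.2 y = 2245.30
Solving: x ≈ -29.293, y ≈ 31.707 km (keep extra digits for the depth step; rounded: -29.3, 31.7).
Then from the A sphere: z² = 96.33² − (x + 61.8)² − (y − 119.6)² with x = -29.293, y = 31.707, so z ≈ 22.307 ≈ 22.3 km.
Check against D (with the unrounded solution): distance 121.09 ≈ 121.09 km. ✓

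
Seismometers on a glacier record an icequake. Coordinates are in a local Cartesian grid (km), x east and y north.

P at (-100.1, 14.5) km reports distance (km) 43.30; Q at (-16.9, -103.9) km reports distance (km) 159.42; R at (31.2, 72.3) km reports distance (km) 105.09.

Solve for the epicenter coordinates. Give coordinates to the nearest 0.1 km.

x ≈ -70.6 km, y ≈ 46.2 km

Circle about each station: (x + 100.1)² + (y − 14.5)² = 43.30²; (x + 16.9)² + (y + 103.9)² = 159.42²; (x − 31.2)² + (y − 72.3)² = 105.09².
Subtracting pairs of circle equations eliminates x²+y² and gives linear equations (the radical axes):
166.4 x − 236.8 y = -22689.29
262.6 x + 115.6 y = -13198.55
Solving the 2×2 system: x ≈ -70.6, y ≈ 46.2 km.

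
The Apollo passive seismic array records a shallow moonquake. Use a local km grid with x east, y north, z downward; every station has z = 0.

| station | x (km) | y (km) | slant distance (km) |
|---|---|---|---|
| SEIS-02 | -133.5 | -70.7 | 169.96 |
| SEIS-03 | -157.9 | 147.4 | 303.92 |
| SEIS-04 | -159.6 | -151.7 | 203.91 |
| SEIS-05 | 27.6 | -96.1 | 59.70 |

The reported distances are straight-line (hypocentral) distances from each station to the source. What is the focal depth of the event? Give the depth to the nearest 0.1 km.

Each station gives a sphere (x−x_i)² + (y−y_i)² + z² = d_i² (stations at z=0).
Subtracting the SEIS-02 sphere from SEIS-03 and SEIS-04: z² cancels, leaving linear equations in x and y:
-48.8 x + 436.2 y = -39642.53
-52.2 x − 162.0 y = 12971.42
Solving: x ≈ 24.905, y ≈ -88.095 km (keep extra digits for the depth step; rounded: 24.9, -88.1).
Then from the SEIS-02 sphere: z² = 169.96² − (x + 133.5)² − (y + 70.7)² with x = 24.905, y = -88.095, so z ≈ 59.090 ≈ 59.1 km.

depth ≈ 59.1 km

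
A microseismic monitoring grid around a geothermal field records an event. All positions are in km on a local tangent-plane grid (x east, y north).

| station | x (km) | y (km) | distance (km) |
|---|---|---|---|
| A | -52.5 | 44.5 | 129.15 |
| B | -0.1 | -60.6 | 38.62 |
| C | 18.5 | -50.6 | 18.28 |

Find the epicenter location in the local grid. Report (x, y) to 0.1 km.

Circle about each station: (x + 52.5)² + (y − 44.5)² = 129.15²; (x + 0.1)² + (y + 60.6)² = 38.62²; (x − 18.5)² + (y + 50.6)² = 18.28².
Subtracting pairs of circle equations eliminates x²+y² and gives linear equations (the radical axes):
104.8 x − 210.2 y = 14124.09
142.0 x − 190.2 y = 14511.67
Solving the 2×2 system: x ≈ 36.7, y ≈ -48.9 km.

(36.7, -48.9)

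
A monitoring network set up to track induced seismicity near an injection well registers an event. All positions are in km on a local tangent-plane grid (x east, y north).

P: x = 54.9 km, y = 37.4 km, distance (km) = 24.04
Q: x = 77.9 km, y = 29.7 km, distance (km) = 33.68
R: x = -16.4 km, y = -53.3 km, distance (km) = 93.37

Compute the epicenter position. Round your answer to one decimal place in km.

(47.9, 14.4)

Circle about each station: (x − 54.9)² + (y − 37.4)² = 24.04²; (x − 77.9)² + (y − 29.7)² = 33.68²; (x + 16.4)² + (y + 53.3)² = 93.37².
Subtracting the P equation from the Q and R equations removes the quadratic terms:
46.0 x − 15.4 y = 1981.31
-142.6 x − 181.4 y = -9442.96
Solving the 2×2 system: x ≈ 47.9, y ≈ 14.4 km.
Check against P (with the unrounded x, y): √((x − 54.9)²+(y − 37.4)²) = 24.04 ≈ 24.04 km. ✓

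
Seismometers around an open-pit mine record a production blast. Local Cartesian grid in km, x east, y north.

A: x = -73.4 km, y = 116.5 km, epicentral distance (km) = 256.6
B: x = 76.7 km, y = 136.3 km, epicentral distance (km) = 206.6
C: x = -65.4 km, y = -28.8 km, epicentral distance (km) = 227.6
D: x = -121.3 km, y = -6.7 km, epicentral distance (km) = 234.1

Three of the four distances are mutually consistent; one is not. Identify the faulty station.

Solve using three stations at a time. Using A, B, D (subtract circle equations pairwise → linear system) gives (x, y) ≈ (104.5, -68.4).
Distances from that point to each station vs reported:
  A: calculated 256.6 vs reported 256.6 → residual 0.0 km
  B: calculated 206.6 vs reported 206.6 → residual 0.0 km
  C: calculated 174.4 vs reported 227.6 → residual 53.2 km
  D: calculated 234.1 vs reported 234.1 → residual 0.0 km
A, B, D are mutually consistent (residuals ≈ 0); C is off by 53.2 km.

C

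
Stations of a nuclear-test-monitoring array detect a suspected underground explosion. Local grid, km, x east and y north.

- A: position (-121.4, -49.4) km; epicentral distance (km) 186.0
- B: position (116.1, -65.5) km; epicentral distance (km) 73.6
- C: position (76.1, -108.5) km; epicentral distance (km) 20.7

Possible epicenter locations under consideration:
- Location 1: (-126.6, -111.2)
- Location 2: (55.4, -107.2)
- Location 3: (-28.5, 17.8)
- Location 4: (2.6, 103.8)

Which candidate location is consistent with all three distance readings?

For each candidate, compare |candidate − station| to the reported distance:
Location 1: residuals A 124.0, B 173.4, C 182.0 → max 182.0 km
Location 2: residuals A 0.0, B 0.0, C 0.0 → max 0.0 km
Location 3: residuals A 71.3, B 93.3, C 143.3 → max 143.3 km
Location 4: residuals A 11.1, B 130.2, C 204.0 → max 204.0 km
Only Location 2 has all residuals ≈ 0.

Location 2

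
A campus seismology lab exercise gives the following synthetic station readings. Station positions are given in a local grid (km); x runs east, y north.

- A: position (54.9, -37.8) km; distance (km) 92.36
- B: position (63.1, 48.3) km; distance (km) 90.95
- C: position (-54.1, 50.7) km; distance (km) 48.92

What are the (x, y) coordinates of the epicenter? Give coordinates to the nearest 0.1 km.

-21.3 km east, 14.4 km north

Circle about each station: (x − 54.9)² + (y + 37.8)² = 92.36²; (x − 63.1)² + (y − 48.3)² = 90.95²; (x + 54.1)² + (y − 50.7)² = 48.92².
Subtracting the A equation from the B and C equations removes the quadratic terms:
16.4 x + 172.2 y = 2130.12
-218.0 x + 177.0 y = 7191.65
Solving the 2×2 system: x ≈ -21.3, y ≈ 14.4 km.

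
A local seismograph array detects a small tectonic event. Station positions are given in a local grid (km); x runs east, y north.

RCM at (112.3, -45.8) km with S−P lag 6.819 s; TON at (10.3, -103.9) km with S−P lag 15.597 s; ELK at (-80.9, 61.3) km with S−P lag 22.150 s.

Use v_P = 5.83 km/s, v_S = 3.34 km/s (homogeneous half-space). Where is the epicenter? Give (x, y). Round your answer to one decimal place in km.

(79.7, -3.6)

Distance from S−P lag: d = Δt · v_P v_S / (v_P − v_S) = Δt · (5.83·3.34)/(5.83−3.34) ≈ 7.8202·Δt.
So d_RCM = 53.33, d_TON = 121.97, d_ELK = 173.22 km.
Circle about each station: (x − 112.3)² + (y + 45.8)² = 53.33²; (x − 10.3)² + (y + 103.9)² = 121.97²; (x + 80.9)² + (y − 61.3)² = 173.22².
Subtracting pairs of circle equations eliminates x²+y² and gives linear equations (the radical axes):
-204.0 x − 116.2 y = -15840.22
-386.4 x + 214.2 y = -31567.51
Solving the 2×2 system: x ≈ 79.7, y ≈ -3.6 km.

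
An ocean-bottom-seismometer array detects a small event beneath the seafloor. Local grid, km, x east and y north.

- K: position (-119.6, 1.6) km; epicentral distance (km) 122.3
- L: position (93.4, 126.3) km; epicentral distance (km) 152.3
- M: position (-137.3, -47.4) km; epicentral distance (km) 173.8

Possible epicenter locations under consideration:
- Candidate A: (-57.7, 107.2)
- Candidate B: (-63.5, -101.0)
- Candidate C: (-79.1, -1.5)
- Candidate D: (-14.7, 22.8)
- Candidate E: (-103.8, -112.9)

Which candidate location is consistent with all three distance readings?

For each candidate, compare |candidate − station| to the reported distance:
Candidate A: residuals K 0.1, L 0.0, M 0.1 → max 0.1 km
Candidate B: residuals K 5.4, L 123.9, M 82.6 → max 123.9 km
Candidate C: residuals K 81.7, L 62.4, M 99.7 → max 99.7 km
Candidate D: residuals K 15.3, L 2.6, M 32.5 → max 32.5 km
Candidate E: residuals K 6.7, L 157.7, M 100.2 → max 157.7 km
Only Candidate A has all residuals ≈ 0.

Candidate A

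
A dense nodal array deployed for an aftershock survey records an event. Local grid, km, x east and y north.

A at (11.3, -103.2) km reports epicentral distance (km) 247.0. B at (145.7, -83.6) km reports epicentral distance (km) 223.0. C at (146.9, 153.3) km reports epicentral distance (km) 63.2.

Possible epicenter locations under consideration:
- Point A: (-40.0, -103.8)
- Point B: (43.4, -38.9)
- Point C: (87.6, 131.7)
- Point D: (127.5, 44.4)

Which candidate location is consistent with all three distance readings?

Point C

For each candidate, compare |candidate − station| to the reported distance:
Point A: residuals A 195.7, B 36.2, C 254.7 → max 254.7 km
Point B: residuals A 175.1, B 111.4, C 155.1 → max 175.1 km
Point C: residuals A 0.0, B 0.0, C 0.1 → max 0.1 km
Point D: residuals A 59.1, B 93.7, C 47.4 → max 93.7 km
Only Point C has all residuals ≈ 0.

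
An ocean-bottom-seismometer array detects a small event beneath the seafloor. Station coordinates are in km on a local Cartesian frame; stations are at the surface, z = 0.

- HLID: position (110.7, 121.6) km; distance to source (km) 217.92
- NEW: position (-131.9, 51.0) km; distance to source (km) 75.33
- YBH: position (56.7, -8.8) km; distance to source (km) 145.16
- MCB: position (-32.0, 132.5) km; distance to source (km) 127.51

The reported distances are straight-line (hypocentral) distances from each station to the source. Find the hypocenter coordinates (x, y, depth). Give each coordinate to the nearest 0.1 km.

(-78.1, 22.1, 44.1)

Each station gives a sphere (x−x_i)² + (y−y_i)² + z² = d_i² (stations at z=0).
Subtracting the HLID sphere from NEW and YBH: z² cancels, leaving linear equations in x and y:
-485.2 x − 141.2 y = 34772.08
-108.0 x − 260.8 y = 2668.98
Solving: x ≈ -78.099, y ≈ 22.108 km (keep extra digits for the depth step; rounded: -78.1, 22.1).
Then from the HLID sphere: z² = 217.92² − (x − 110.7)² − (y − 121.6)² with x = -78.099, y = 22.108, so z ≈ 44.107 ≈ 44.1 km.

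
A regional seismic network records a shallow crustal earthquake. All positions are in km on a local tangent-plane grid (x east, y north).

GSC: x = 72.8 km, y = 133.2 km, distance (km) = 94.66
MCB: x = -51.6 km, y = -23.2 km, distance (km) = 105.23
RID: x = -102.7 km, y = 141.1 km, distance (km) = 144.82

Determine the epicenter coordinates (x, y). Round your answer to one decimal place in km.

Circle about each station: (x − 72.8)² + (y − 133.2)² = 94.66²; (x + 51.6)² + (y + 23.2)² = 105.23²; (x + 102.7)² + (y − 141.1)² = 144.82².
Subtracting pairs of circle equations eliminates x²+y² and gives linear equations (the radical axes):
-248.8 x − 312.8 y = -21954.12
-351.0 x + 15.8 y = -4597.90
Solving the 2×2 system: x ≈ 15.7, y ≈ 57.7 km.
Check against GSC (with the unrounded x, y): √((x − 72.8)²+(y − 133.2)²) = 94.66 ≈ 94.66 km. ✓

15.7 km east, 57.7 km north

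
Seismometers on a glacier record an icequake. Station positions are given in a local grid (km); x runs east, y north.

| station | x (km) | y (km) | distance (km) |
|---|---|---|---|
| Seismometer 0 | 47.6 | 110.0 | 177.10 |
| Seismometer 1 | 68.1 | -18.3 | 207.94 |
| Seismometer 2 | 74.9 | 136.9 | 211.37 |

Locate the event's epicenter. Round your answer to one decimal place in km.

-123.2 km east, 63.2 km north

Circle about each station: (x − 47.6)² + (y − 110.0)² = 177.10²; (x − 68.1)² + (y + 18.3)² = 207.94²; (x − 74.9)² + (y − 136.9)² = 211.37².
Subtracting the Seismometer 0 equation from the Seismometer 1 and Seismometer 2 equations removes the quadratic terms:
41.0 x − 256.6 y = -21267.89
54.6 x + 53.8 y = -3327.01
Solving the 2×2 system: x ≈ -123.2, y ≈ 63.2 km.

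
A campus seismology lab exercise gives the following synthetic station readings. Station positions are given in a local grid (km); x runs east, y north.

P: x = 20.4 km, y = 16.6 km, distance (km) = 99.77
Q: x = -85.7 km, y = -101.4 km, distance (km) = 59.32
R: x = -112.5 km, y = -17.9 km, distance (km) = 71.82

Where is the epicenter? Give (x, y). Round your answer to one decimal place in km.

Circle about each station: (x − 20.4)² + (y − 16.6)² = 99.77²; (x + 85.7)² + (y + 101.4)² = 59.32²; (x + 112.5)² + (y + 17.9)² = 71.82².
Subtracting pairs of circle equations eliminates x²+y² and gives linear equations (the radical axes):
-212.2 x − 236.0 y = 23369.92
-265.8 x − 69.0 y = 17080.88
Solving the 2×2 system: x ≈ -50.3, y ≈ -53.8 km.

(-50.3, -53.8)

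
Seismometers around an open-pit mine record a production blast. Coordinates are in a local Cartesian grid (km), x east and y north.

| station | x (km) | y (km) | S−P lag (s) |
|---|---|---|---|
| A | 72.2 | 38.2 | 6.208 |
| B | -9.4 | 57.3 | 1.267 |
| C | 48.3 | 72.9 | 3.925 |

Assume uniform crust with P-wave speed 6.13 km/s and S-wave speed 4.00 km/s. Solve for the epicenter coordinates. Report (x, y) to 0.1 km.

Distance from S−P lag: d = Δt · v_P v_S / (v_P − v_S) = Δt · (6.13·4.00)/(6.13−4.00) ≈ 11.5117·Δt.
So d_A = 71.46, d_B = 14.59, d_C = 45.18 km.
Circle about each station: (x − 72.2)² + (y − 38.2)² = 71.46²; (x + 9.4)² + (y − 57.3)² = 14.59²; (x − 48.3)² + (y − 72.9)² = 45.18².
Subtracting the A equation from the B and C equations removes the quadratic terms:
-163.2 x + 38.2 y = 1593.23
-47.8 x + 69.4 y = 4040.52
Solving the 2×2 system: x ≈ 4.6, y ≈ 61.4 km.

x ≈ 4.6 km, y ≈ 61.4 km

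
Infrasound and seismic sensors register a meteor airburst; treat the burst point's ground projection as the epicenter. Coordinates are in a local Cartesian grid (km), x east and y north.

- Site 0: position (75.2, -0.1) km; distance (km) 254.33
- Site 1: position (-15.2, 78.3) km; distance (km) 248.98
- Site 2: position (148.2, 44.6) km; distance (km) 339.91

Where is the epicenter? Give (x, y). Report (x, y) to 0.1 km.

x ≈ -138.5 km, y ≈ -138.0 km

Circle about each station: (x − 75.2)² + (y + 0.1)² = 254.33²; (x + 15.2)² + (y − 78.3)² = 248.98²; (x − 148.2)² + (y − 44.6)² = 339.91².
Subtracting pairs of circle equations eliminates x²+y² and gives linear equations (the radical axes):
-180.8 x + 156.8 y = 3399.59
146.0 x + 89.4 y = -32557.71
Solving the 2×2 system: x ≈ -138.5, y ≈ -138.0 km.
Check against Site 0 (with the unrounded x, y): √((x − 75.2)²+(y + 0.1)²) = 254.33 ≈ 254.33 km. ✓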